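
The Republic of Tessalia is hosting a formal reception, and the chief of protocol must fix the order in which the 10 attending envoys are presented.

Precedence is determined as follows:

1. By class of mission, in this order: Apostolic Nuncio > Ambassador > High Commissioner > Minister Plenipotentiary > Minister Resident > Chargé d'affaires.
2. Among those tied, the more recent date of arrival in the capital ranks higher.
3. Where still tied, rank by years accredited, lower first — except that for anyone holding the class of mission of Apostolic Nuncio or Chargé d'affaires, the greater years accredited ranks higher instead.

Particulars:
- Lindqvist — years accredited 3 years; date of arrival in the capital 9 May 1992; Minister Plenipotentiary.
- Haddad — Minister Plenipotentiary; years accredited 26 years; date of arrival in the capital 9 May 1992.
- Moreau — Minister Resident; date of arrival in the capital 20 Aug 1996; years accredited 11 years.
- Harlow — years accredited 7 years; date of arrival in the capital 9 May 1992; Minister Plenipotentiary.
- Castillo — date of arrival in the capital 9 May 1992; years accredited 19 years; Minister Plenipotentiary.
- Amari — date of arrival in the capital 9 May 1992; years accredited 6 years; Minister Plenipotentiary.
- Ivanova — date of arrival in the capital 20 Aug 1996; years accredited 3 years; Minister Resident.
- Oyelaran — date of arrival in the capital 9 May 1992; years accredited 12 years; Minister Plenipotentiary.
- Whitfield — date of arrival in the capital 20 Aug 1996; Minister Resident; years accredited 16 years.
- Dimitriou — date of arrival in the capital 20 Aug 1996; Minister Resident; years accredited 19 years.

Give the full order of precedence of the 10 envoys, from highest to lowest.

By class of mission: Lindqvist, Amari, Harlow, Oyelaran, Castillo and Haddad (Minister Plenipotentiary); then Ivanova, Moreau, Whitfield and Dimitriou (Minister Resident).
Lindqvist, Amari, Harlow, Oyelaran, Castillo and Haddad all have date of arrival in the capital 9 May 1992, so the next rule applies.
Among Lindqvist, Amari, Harlow, Oyelaran, Castillo and Haddad, by years accredited (lower first): Lindqvist (3 years) before Amari (6 years) before Harlow (7 years) before Oyelaran (12 years) before Castillo (19 years) before Haddad (26 years).
Ivanova, Moreau, Whitfield and Dimitriou all have date of arrival in the capital 20 Aug 1996, so the next rule applies.
Among Ivanova, Moreau, Whitfield and Dimitriou, by years accredited (lower first): Ivanova (3 years) before Moreau (11 years) before Whitfield (16 years) before Dimitriou (19 years).
Full order: Lindqvist, Amari, Harlow, Oyelaran, Castillo, Haddad, Ivanova, Moreau, Whitfield, Dimitriou.

Lindqvist, Amari, Harlow, Oyelaran, Castillo, Haddad, Ivanova, Moreau, Whitfield, Dimitriou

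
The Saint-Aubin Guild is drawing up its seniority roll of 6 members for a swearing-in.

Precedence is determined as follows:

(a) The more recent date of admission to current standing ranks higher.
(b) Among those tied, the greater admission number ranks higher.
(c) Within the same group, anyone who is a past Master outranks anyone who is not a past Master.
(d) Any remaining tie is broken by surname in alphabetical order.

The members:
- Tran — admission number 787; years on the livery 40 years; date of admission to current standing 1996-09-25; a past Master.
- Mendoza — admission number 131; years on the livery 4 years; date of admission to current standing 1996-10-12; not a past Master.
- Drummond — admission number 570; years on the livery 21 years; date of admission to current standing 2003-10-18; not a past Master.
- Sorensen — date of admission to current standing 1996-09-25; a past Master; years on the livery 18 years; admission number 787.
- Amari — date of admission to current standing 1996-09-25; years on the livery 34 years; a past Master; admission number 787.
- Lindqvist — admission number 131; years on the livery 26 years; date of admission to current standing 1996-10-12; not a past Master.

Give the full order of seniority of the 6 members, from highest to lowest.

Drummond, Lindqvist, Mendoza, Amari, Sorensen, Tran

By date of admission to current standing (later first): Drummond (2003-10-18); then Lindqvist and Mendoza (both 1996-10-12); then Amari, Sorensen and Tran (each 1996-09-25).
Lindqvist and Mendoza both have admission number 131, so the next rule applies.
Lindqvist and Mendoza are each not a past Master, so the next rule applies.
Among Lindqvist and Mendoza, alphabetically by surname: Lindqvist before Mendoza.
Amari, Sorensen and Tran all have admission number 787, so the next rule applies.
Amari, Sorensen and Tran are each a past Master, so the next rule applies.
Among Amari, Sorensen and Tran, alphabetically by surname: Amari before Sorensen before Tran.
Full order: Drummond, Lindqvist, Mendoza, Amari, Sorensen, Tran.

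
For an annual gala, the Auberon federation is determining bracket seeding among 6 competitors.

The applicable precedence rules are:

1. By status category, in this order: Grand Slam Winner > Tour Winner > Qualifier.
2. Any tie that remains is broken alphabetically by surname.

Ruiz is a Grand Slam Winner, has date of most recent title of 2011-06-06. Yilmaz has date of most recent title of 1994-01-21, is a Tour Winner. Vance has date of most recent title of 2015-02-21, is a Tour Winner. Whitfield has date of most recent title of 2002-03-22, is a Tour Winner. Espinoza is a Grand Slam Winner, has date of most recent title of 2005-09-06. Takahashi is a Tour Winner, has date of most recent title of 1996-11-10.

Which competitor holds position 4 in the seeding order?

By status category: Espinoza and Ruiz (Grand Slam Winner); then Takahashi, Vance, Whitfield and Yilmaz (Tour Winner).
Among Espinoza and Ruiz, alphabetically by surname: Espinoza before Ruiz.
Among Takahashi, Vance, Whitfield and Yilmaz, alphabetically by surname: Takahashi before Vance before Whitfield before Yilmaz.
Order: Espinoza, Ruiz, Takahashi, Vance, Whitfield, Yilmaz.

Vance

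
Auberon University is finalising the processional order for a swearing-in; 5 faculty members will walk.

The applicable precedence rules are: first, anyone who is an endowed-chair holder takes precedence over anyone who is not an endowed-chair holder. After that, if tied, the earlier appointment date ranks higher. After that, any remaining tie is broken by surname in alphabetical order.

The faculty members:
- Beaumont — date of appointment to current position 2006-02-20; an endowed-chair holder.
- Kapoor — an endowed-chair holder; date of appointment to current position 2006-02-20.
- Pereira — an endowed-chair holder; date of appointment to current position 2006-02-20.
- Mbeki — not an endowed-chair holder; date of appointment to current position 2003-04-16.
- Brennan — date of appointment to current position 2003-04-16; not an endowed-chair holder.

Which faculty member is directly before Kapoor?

By the first rule: Beaumont, Kapoor and Pereira (each an endowed-chair holder); then Brennan and Mbeki (both not an endowed-chair holder).
Beaumont, Kapoor and Pereira all have date of appointment to current position 2006-02-20, so the next rule applies.
Among Beaumont, Kapoor and Pereira, alphabetically by surname: Beaumont before Kapoor before Pereira.
Brennan and Mbeki both have date of appointment to current position 2003-04-16, so the next rule applies.
Among Brennan and Mbeki, alphabetically by surname: Brennan before Mbeki.
Order: Beaumont, Kapoor, Pereira, Brennan, Mbeki.

Beaumont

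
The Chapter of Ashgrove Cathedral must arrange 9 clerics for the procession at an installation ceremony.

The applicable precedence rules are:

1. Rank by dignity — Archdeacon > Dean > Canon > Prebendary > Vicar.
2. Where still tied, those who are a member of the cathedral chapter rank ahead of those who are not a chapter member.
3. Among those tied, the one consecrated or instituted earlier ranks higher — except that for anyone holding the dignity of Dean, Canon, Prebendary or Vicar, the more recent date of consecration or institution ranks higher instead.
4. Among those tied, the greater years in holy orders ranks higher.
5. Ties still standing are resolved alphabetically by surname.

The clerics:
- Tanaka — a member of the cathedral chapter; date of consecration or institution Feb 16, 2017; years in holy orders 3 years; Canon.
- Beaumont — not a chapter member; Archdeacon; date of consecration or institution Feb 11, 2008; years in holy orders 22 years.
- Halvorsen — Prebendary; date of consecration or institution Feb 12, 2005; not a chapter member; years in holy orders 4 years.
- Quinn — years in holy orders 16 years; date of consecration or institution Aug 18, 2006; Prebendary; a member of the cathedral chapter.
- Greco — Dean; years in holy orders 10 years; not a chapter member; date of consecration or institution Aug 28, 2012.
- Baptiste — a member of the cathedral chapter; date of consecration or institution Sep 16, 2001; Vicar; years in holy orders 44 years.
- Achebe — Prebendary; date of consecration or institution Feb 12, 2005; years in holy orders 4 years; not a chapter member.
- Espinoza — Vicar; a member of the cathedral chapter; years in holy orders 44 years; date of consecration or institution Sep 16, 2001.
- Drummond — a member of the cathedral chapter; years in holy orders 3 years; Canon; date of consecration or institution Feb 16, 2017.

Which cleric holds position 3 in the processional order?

Drummond

By dignity: Beaumont (Archdeacon); then Greco (Dean); then Drummond and Tanaka (Canon); then Quinn, Achebe and Halvorsen (Prebendary); then Baptiste and Espinoza (Vicar).
Drummond and Tanaka are each a member of the cathedral chapter, so the next rule applies.
Drummond and Tanaka both have date of consecration or institution Feb 16, 2017, so the next rule applies.
Drummond and Tanaka both have years in holy orders 3 years, so the next rule applies.
Among Drummond and Tanaka, alphabetically by surname: Drummond before Tanaka.
Among Quinn, Achebe and Halvorsen, a member of the cathedral chapter before not a chapter member: Quinn (a member of the cathedral chapter) before Achebe and Halvorsen (not a chapter member).
Achebe and Halvorsen both have date of consecration or institution Feb 12, 2005, so the next rule applies.
Achebe and Halvorsen both have years in holy orders 4 years, so the next rule applies.
Among Achebe and Halvorsen, alphabetically by surname: Achebe before Halvorsen.
Baptiste and Espinoza are each a member of the cathedral chapter, so the next rule applies.
Baptiste and Espinoza both have date of consecration or institution Sep 16, 2001, so the next rule applies.
Baptiste and Espinoza both have years in holy orders 44 years, so the next rule applies.
Among Baptiste and Espinoza, alphabetically by surname: Baptiste before Espinoza.
Order: Beaumont, Greco, Drummond, Tanaka, Quinn, Achebe, Halvorsen, Baptiste, Espinoza.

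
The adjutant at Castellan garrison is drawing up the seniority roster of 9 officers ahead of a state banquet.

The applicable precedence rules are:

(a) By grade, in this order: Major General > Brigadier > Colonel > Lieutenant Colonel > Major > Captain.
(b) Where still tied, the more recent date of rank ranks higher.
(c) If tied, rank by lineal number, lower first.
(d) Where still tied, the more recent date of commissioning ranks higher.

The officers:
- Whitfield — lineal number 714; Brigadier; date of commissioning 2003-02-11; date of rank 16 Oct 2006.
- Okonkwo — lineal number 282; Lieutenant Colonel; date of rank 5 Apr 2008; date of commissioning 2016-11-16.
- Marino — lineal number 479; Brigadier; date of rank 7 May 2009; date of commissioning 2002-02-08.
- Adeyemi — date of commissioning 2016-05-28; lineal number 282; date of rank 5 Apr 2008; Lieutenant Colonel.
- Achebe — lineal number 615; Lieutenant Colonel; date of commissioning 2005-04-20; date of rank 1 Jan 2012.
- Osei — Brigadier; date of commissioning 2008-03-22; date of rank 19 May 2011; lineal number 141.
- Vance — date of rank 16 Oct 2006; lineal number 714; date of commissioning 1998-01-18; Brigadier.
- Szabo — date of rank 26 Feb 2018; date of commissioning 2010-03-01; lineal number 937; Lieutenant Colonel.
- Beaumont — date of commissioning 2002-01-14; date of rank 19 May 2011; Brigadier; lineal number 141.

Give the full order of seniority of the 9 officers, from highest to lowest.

Osei, Beaumont, Marino, Whitfield, Vance, Szabo, Achebe, Okonkwo, Adeyemi

By grade: Osei, Beaumont, Marino, Whitfield and Vance (Brigadier); then Szabo, Achebe, Okonkwo and Adeyemi (Lieutenant Colonel).
Among Osei, Beaumont, Marino, Whitfield and Vance, by date of rank (later first): Osei and Beaumont (19 May 2011) before Marino (7 May 2009) before Whitfield and Vance (16 Oct 2006).
Osei and Beaumont both have lineal number 141, so the next rule applies.
Among Osei and Beaumont, by date of commissioning (later first): Osei (2008-03-22) before Beaumont (2002-01-14).
Whitfield and Vance both have lineal number 714, so the next rule applies.
Among Whitfield and Vance, by date of commissioning (later first): Whitfield (2003-02-11) before Vance (1998-01-18).
Among Szabo, Achebe, Okonkwo and Adeyemi, by date of rank (later first): Szabo (26 Feb 2018) before Achebe (1 Jan 2012) before Okonkwo and Adeyemi (5 Apr 2008).
Okonkwo and Adeyemi both have lineal number 282, so the next rule applies.
Among Okonkwo and Adeyemi, by date of commissioning (later first): Okonkwo (2016-11-16) before Adeyemi (2016-05-28).
Full order: Osei, Beaumont, Marino, Whitfield, Vance, Szabo, Achebe, Okonkwo, Adeyemi.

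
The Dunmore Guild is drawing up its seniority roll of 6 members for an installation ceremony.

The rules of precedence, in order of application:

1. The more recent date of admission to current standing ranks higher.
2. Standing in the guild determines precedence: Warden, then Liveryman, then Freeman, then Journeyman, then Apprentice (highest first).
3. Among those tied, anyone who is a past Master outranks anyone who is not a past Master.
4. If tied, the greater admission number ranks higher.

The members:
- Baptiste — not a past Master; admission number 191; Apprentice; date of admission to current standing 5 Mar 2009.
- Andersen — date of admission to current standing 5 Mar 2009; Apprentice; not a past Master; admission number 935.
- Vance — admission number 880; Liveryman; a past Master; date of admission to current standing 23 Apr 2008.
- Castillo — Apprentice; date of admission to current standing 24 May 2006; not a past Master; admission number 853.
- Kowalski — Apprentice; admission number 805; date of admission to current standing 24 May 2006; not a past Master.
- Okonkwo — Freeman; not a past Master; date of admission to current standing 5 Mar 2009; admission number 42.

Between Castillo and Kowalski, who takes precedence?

By date of admission to current standing (later first): Okonkwo, Andersen and Baptiste (each 5 Mar 2009); then Vance (23 Apr 2008); then Castillo and Kowalski (both 24 May 2006).
Among Okonkwo, Andersen and Baptiste, by standing in the guild: Okonkwo (Freeman) before Andersen and Baptiste (Apprentice).
Andersen and Baptiste are each not a past Master, so the next rule applies.
Among Andersen and Baptiste, by admission number (higher first): Andersen (935) before Baptiste (191).
Castillo and Kowalski are each Apprentice, so the next rule applies.
Castillo and Kowalski are each not a past Master, so the next rule applies.
Among Castillo and Kowalski, by admission number (higher first): Castillo (853) before Kowalski (805).
So Castillo takes precedence.

Castillo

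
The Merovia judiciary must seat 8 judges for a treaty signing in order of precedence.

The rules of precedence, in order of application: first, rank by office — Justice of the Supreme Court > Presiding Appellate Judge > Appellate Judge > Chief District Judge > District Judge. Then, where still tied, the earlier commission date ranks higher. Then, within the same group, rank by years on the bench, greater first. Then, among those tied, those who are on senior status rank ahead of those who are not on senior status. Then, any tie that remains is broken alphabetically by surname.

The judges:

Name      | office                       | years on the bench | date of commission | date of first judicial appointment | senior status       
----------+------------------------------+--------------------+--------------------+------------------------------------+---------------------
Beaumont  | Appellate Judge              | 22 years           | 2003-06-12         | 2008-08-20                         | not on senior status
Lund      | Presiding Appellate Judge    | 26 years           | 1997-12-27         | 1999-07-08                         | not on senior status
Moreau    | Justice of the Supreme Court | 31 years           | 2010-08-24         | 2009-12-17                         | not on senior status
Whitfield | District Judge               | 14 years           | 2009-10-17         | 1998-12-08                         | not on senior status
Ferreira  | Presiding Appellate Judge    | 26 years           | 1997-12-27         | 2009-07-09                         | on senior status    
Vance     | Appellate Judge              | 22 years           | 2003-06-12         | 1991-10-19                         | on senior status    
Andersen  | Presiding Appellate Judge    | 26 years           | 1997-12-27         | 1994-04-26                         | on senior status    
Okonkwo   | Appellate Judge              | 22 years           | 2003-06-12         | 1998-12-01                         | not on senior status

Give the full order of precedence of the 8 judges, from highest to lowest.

Moreau, Andersen, Ferreira, Lund, Vance, Beaumont, Okonkwo, Whitfield

By office: Moreau (Justice of the Supreme Court); then Andersen, Ferreira and Lund (Presiding Appellate Judge); then Vance, Beaumont and Okonkwo (Appellate Judge); then Whitfield (District Judge).
Andersen, Ferreira and Lund all have date of commission 1997-12-27, so the next rule applies.
Andersen, Ferreira and Lund all have years on the bench 26 years, so the next rule applies.
Among Andersen, Ferreira and Lund, on senior status before not on senior status: Andersen and Ferreira (on senior status) before Lund (not on senior status).
Among Andersen and Ferreira, alphabetically by surname: Andersen before Ferreira.
Vance, Beaumont and Okonkwo all have date of commission 2003-06-12, so the next rule applies.
Vance, Beaumont and Okonkwo all have years on the bench 22 years, so the next rule applies.
Among Vance, Beaumont and Okonkwo, on senior status before not on senior status: Vance (on senior status) before Beaumont and Okonkwo (not on senior status).
Among Beaumont and Okonkwo, alphabetically by surname: Beaumont before Okonkwo.
Full order: Moreau, Andersen, Ferreira, Lund, Vance, Beaumont, Okonkwo, Whitfield.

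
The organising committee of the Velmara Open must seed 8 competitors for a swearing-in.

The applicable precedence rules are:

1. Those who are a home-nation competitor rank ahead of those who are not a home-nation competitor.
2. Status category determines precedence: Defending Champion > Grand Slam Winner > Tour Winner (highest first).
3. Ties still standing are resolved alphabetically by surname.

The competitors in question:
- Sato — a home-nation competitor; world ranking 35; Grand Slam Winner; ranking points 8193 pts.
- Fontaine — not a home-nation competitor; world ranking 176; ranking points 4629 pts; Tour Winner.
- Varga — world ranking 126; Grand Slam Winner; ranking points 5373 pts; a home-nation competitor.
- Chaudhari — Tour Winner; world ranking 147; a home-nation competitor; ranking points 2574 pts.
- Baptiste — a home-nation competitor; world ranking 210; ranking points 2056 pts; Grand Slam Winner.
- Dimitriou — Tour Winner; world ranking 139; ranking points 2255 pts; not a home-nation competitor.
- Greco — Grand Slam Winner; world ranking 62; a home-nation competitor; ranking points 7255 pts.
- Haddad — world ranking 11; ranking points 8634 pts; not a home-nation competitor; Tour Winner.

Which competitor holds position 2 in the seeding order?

Greco

By the first rule: Baptiste, Greco, Sato, Varga and Chaudhari (each a home-nation competitor); then Dimitriou, Fontaine and Haddad (each not a home-nation competitor).
Among Baptiste, Greco, Sato, Varga and Chaudhari, by status category: Baptiste, Greco, Sato and Varga (Grand Slam Winner) before Chaudhari (Tour Winner).
Among Baptiste, Greco, Sato and Varga, alphabetically by surname: Baptiste before Greco before Sato before Varga.
Dimitriou, Fontaine and Haddad are each Tour Winner, so the next rule applies.
Among Dimitriou, Fontaine and Haddad, alphabetically by surname: Dimitriou before Fontaine before Haddad.
Order: Baptiste, Greco, Sato, Varga, Chaudhari, Dimitriou, Fontaine, Haddad.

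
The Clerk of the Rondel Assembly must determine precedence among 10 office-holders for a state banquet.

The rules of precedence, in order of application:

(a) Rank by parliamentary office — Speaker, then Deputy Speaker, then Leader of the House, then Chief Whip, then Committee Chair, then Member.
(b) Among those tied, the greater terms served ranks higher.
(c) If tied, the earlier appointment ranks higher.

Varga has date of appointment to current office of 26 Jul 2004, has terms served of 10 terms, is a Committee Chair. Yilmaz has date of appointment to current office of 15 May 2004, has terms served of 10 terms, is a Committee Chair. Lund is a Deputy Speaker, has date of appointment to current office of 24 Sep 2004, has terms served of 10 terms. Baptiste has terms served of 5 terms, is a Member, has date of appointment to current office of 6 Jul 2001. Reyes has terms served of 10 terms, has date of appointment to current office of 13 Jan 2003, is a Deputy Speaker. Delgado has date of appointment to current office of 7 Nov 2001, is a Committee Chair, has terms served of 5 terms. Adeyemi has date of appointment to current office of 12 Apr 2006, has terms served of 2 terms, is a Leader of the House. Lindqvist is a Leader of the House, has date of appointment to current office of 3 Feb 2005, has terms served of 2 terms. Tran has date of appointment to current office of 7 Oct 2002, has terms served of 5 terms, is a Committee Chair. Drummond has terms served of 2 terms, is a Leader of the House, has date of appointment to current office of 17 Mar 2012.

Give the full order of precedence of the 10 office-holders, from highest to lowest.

By parliamentary office: Reyes and Lund (Deputy Speaker); then Lindqvist, Adeyemi and Drummond (Leader of the House); then Yilmaz, Varga, Delgado and Tran (Committee Chair); then Baptiste (Member).
Reyes and Lund both have terms served 10 terms, so the next rule applies.
Among Reyes and Lund, by date of appointment to current office (earlier first): Reyes (13 Jan 2003) before Lund (24 Sep 2004).
Lindqvist, Adeyemi and Drummond all have terms served 2 terms, so the next rule applies.
Among Lindqvist, Adeyemi and Drummond, by date of appointment to current office (earlier first): Lindqvist (3 Feb 2005) before Adeyemi (12 Apr 2006) before Drummond (17 Mar 2012).
Among Yilmaz, Varga, Delgado and Tran, by terms served (higher first): Yilmaz and Varga (10 terms) before Delgado and Tran (5 terms).
Among Yilmaz and Varga, by date of appointment to current office (earlier first): Yilmaz (15 May 2004) before Varga (26 Jul 2004).
Among Delgado and Tran, by date of appointment to current office (earlier first): Delgado (7 Nov 2001) before Tran (7 Oct 2002).
Full order: Reyes, Lund, Lindqvist, Adeyemi, Drummond, Yilmaz, Varga, Delgado, Tran, Baptiste.

Reyes, Lund, Lindqvist, Adeyemi, Drummond, Yilmaz, Varga, Delgado, Tran, Baptiste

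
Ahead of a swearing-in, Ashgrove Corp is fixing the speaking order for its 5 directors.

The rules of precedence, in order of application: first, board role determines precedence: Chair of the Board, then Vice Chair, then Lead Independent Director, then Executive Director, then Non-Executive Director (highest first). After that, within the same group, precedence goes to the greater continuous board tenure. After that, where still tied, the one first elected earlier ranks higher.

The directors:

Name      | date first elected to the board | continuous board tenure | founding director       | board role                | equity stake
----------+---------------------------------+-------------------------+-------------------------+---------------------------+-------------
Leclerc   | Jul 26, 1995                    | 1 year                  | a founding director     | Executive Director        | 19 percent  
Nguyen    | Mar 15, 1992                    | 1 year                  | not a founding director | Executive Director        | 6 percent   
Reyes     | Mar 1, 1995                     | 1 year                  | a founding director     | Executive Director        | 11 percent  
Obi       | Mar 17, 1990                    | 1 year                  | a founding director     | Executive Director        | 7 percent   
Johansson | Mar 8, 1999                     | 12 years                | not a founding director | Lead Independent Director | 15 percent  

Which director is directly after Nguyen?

Reyes

By board role: Johansson (Lead Independent Director); then Obi, Nguyen, Reyes and Leclerc (Executive Director).
Obi, Nguyen, Reyes and Leclerc all have continuous board tenure 1 year, so the next rule applies.
Among Obi, Nguyen, Reyes and Leclerc, by date first elected to the board (earlier first): Obi (Mar 17, 1990) before Nguyen (Mar 15, 1992) before Reyes (Mar 1, 1995) before Leclerc (Jul 26, 1995).
Order: Johansson, Obi, Nguyen, Reyes, Leclerc.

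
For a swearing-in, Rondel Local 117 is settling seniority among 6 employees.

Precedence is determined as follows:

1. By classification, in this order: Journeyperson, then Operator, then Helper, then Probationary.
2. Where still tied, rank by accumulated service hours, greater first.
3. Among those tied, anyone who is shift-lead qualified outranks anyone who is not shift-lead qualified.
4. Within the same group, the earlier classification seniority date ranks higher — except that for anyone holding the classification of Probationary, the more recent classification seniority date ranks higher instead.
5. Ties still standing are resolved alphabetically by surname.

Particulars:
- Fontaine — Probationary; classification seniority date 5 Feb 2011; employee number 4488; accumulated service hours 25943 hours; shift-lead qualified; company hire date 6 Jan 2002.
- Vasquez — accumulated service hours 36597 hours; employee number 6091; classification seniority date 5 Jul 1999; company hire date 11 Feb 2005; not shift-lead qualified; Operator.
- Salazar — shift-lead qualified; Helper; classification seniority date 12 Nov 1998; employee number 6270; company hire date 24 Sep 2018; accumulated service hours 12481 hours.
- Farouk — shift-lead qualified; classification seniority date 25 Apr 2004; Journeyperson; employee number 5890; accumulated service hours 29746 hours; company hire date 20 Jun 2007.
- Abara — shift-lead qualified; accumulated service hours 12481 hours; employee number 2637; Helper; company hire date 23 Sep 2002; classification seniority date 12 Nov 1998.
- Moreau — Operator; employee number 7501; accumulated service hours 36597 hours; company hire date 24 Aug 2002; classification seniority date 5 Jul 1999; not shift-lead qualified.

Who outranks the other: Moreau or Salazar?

Moreau

By classification: Farouk (Journeyperson); then Moreau and Vasquez (Operator); then Abara and Salazar (Helper); then Fontaine (Probationary).
Moreau and Vasquez both have accumulated service hours 36597 hours, so the next rule applies.
Moreau and Vasquez are each not shift-lead qualified, so the next rule applies.
Moreau and Vasquez both have classification seniority date 5 Jul 1999, so the next rule applies.
Among Moreau and Vasquez, alphabetically by surname: Moreau before Vasquez.
Abara and Salazar both have accumulated service hours 12481 hours, so the next rule applies.
Abara and Salazar are each shift-lead qualified, so the next rule applies.
Abara and Salazar both have classification seniority date 12 Nov 1998, so the next rule applies.
Among Abara and Salazar, alphabetically by surname: Abara before Salazar.
So Moreau takes precedence.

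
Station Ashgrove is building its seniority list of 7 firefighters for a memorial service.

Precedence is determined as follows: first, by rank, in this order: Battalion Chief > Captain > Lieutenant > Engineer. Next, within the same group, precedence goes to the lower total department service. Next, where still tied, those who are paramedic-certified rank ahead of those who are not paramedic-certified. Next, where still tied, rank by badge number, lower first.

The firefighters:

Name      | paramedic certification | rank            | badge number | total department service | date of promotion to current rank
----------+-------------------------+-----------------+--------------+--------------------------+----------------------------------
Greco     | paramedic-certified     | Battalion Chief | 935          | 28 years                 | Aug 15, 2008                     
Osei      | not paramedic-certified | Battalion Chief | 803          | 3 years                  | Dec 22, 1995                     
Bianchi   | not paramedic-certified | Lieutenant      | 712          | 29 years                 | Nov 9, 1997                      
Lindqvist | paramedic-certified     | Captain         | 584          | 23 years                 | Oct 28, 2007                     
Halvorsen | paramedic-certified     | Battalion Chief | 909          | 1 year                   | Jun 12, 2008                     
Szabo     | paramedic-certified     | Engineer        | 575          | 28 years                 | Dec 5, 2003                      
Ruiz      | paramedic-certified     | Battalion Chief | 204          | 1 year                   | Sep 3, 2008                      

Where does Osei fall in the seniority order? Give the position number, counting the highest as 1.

By rank: Ruiz, Halvorsen, Osei and Greco (Battalion Chief); then Lindqvist (Captain); then Bianchi (Lieutenant); then Szabo (Engineer).
Among Ruiz, Halvorsen, Osei and Greco, by total department service (lower first): Ruiz and Halvorsen (1 year) before Osei (3 years) before Greco (28 years).
Ruiz and Halvorsen are each paramedic-certified, so the next rule applies.
Among Ruiz and Halvorsen, by badge number (lower first): Ruiz (204) before Halvorsen (909).
Order: Ruiz, Halvorsen, Osei, Greco, Lindqvist, Bianchi, Szabo. So position 3.

3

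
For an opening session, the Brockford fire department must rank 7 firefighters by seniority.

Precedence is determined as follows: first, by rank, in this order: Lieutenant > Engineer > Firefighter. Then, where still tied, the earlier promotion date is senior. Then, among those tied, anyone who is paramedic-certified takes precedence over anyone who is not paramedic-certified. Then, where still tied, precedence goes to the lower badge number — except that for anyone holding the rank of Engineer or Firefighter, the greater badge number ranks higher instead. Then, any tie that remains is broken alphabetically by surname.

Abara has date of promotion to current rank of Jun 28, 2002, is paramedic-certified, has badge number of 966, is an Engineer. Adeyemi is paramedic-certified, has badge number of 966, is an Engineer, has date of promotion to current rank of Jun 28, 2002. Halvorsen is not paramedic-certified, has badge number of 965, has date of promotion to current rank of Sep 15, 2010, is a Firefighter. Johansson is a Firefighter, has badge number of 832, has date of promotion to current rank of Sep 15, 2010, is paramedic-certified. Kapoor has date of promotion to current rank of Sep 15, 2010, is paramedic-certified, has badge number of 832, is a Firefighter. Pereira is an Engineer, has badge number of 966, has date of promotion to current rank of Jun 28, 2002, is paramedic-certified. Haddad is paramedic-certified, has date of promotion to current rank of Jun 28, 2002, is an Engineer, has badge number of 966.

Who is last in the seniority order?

Halvorsen

By rank: Abara, Adeyemi, Haddad and Pereira (Engineer); then Johansson, Kapoor and Halvorsen (Firefighter).
Abara, Adeyemi, Haddad and Pereira all have date of promotion to current rank Jun 28, 2002, so the next rule applies.
Abara, Adeyemi, Haddad and Pereira are each paramedic-certified, so the next rule applies.
Abara, Adeyemi, Haddad and Pereira all have badge number 966, so the next rule applies.
Among Abara, Adeyemi, Haddad and Pereira, alphabetically by surname: Abara before Adeyemi before Haddad before Pereira.
Johansson, Kapoor and Halvorsen all have date of promotion to current rank Sep 15, 2010, so the next rule applies.
Among Johansson, Kapoor and Halvorsen, paramedic-certified before not paramedic-certified: Johansson and Kapoor (paramedic-certified) before Halvorsen (not paramedic-certified).
Johansson and Kapoor both have badge number 832, so the next rule applies.
Among Johansson and Kapoor, alphabetically by surname: Johansson before Kapoor.
Order: Abara, Adeyemi, Haddad, Pereira, Johansson, Kapoor, Halvorsen.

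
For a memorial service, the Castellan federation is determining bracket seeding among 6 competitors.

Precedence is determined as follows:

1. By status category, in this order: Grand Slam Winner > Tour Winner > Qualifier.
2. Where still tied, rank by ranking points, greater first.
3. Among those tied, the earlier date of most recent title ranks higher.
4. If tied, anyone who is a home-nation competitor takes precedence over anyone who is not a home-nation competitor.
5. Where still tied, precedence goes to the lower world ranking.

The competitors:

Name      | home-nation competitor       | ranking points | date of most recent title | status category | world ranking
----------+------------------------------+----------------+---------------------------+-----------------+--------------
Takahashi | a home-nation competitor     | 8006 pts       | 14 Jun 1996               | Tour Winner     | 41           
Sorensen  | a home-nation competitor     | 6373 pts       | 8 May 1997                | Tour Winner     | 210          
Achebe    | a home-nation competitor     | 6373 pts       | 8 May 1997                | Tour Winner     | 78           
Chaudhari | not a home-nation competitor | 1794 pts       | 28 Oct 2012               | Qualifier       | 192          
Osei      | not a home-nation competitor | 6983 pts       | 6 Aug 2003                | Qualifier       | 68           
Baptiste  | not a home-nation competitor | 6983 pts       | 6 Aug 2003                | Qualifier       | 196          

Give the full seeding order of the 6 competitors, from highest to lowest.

Takahashi, Achebe, Sorensen, Osei, Baptiste, Chaudhari

By status category: Takahashi, Achebe and Sorensen (Tour Winner); then Osei, Baptiste and Chaudhari (Qualifier).
Among Takahashi, Achebe and Sorensen, by ranking points (higher first): Takahashi (8006 pts) before Achebe and Sorensen (6373 pts).
Achebe and Sorensen both have date of most recent title 8 May 1997, so the next rule applies.
Achebe and Sorensen are each a home-nation competitor, so the next rule applies.
Among Achebe and Sorensen, by world ranking (lower first): Achebe (78) before Sorensen (210).
Among Osei, Baptiste and Chaudhari, by ranking points (higher first): Osei and Baptiste (6983 pts) before Chaudhari (1794 pts).
Osei and Baptiste both have date of most recent title 6 Aug 2003, so the next rule applies.
Osei and Baptiste are each not a home-nation competitor, so the next rule applies.
Among Osei and Baptiste, by world ranking (lower first): Osei (68) before Baptiste (196).
Full order: Takahashi, Achebe, Sorensen, Osei, Baptiste, Chaudhari.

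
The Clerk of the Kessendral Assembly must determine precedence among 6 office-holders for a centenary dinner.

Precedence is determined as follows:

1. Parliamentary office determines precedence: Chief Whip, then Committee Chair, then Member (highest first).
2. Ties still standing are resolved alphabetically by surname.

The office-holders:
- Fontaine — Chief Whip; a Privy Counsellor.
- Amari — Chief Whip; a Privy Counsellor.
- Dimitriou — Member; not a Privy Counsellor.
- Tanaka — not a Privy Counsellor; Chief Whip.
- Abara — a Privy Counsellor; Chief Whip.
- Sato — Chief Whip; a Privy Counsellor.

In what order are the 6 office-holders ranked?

Abara, Amari, Fontaine, Sato, Tanaka, Dimitriou

By parliamentary office: Abara, Amari, Fontaine, Sato and Tanaka (Chief Whip); then Dimitriou (Member).
Among Abara, Amari, Fontaine, Sato and Tanaka, alphabetically by surname: Abara before Amari before Fontaine before Sato before Tanaka.
Full order: Abara, Amari, Fontaine, Sato, Tanaka, Dimitriou.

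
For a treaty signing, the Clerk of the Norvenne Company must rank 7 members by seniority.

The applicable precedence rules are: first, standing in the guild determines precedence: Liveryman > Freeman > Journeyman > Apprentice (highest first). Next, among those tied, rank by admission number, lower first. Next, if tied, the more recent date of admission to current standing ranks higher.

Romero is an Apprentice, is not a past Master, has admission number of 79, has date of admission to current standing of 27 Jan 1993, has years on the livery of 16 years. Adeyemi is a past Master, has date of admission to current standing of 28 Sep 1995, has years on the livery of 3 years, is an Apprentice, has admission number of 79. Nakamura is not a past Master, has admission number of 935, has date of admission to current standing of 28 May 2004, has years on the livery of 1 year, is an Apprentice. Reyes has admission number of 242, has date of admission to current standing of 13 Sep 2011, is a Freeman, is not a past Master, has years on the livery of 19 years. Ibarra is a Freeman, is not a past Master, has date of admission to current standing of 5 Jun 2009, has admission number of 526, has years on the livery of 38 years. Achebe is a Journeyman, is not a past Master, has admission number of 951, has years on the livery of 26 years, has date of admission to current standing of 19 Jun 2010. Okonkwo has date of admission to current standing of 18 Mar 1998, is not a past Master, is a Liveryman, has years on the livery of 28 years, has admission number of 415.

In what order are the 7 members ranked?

Okonkwo, Reyes, Ibarra, Achebe, Adeyemi, Romero, Nakamura

By standing in the guild: Okonkwo (Liveryman); then Reyes and Ibarra (Freeman); then Achebe (Journeyman); then Adeyemi, Romero and Nakamura (Apprentice).
Among Reyes and Ibarra, by admission number (lower first): Reyes (242) before Ibarra (526).
Among Adeyemi, Romero and Nakamura, by admission number (lower first): Adeyemi and Romero (79) before Nakamura (935).
Among Adeyemi and Romero, by date of admission to current standing (later first): Adeyemi (28 Sep 1995) before Romero (27 Jan 1993).
Full order: Okonkwo, Reyes, Ibarra, Achebe, Adeyemi, Romero, Nakamura.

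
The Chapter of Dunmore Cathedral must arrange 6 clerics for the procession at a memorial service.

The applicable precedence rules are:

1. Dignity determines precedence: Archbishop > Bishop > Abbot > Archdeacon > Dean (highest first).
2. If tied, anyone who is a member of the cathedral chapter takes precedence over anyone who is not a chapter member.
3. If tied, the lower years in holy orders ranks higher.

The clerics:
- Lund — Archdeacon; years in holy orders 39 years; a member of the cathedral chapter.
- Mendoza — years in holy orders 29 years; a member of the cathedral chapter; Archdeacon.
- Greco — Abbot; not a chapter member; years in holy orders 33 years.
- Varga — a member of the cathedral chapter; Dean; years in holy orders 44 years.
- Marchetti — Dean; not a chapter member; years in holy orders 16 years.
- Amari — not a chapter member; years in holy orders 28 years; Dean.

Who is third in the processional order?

Lund

By dignity: Greco (Abbot); then Mendoza and Lund (Archdeacon); then Varga, Marchetti and Amari (Dean).
Mendoza and Lund are each a member of the cathedral chapter, so the next rule applies.
Among Mendoza and Lund, by years in holy orders (lower first): Mendoza (29 years) before Lund (39 years).
Among Varga, Marchetti and Amari, a member of the cathedral chapter before not a chapter member: Varga (a member of the cathedral chapter) before Marchetti and Amari (not a chapter member).
Among Marchetti and Amari, by years in holy orders (lower first): Marchetti (16 years) before Amari (28 years).
Order: Greco, Mendoza, Lund, Varga, Marchetti, Amari.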